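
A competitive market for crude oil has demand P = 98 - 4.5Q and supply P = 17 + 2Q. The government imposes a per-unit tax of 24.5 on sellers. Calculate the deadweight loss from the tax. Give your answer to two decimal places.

46.17

Without the tax, 98 - 4.5Q = 17 + 2Q so Q* = 12.4615 and P* = 41.9231.
With the tax, sellers need 24.5 more per unit: 98 - 4.5Q = 17 + 2Q + 24.5, so Q_t = 8.6923. Buyers pay P_b = 58.8846; sellers receive P_s = P_b - 24.5 = 34.3846.
The welfare triangle lost has base Q* - Q_t = 3.7692 and height t = 24.5, so DWL = (1/2)(3.7692)(24.5) = 46.1731.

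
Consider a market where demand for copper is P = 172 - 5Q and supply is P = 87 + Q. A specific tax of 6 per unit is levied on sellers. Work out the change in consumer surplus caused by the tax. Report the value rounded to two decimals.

Pre-tax equilibrium: 172 - 5Q = 87 + Q gives Q* = 14.1667, P* = 101.1667.
A tax on sellers shifts supply up by 6: 172 - 5Q = 87 + Q + 6, so Q_t = 13.1667. Buyers pay P_b = 106.1667; sellers receive P_s = P_b - 6 = 100.1667.
CS falls from (1/2)(14.1667)(70.8333) = 501.7361 to (1/2)(13.1667)(65.8333) = 433.4028, a change of -68.3333.

-68.33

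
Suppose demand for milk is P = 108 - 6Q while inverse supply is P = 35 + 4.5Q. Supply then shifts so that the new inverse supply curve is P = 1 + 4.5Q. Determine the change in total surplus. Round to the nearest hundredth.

Initial equilibrium: Q_0 = 6.9524, P_0 = 66.2857; CS_0 = (1/2)(6.9524)(41.7143) = 145.0068, PS_0 = (1/2)(6.9524)(31.2857) = 108.7551.
New equilibrium: 108 - 6Q = 1 + 4.5Q gives Q_1 = 10.1905, P_1 = 46.8571; CS_1 = 311.5374, PS_1 = 233.6531.
Change in total surplus = (311.5374 + 233.6531) - (145.0068 + 108.7551) = 291.4286.

291.43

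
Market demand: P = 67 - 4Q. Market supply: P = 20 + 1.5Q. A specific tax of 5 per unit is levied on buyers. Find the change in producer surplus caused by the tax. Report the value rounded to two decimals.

Without the tax, 67 - 4Q = 20 + 1.5Q so Q* = 8.5455 and P* = 32.8182.
A tax on buyers shifts demand down by 5: (67 - 5) - 4Q = 20 + 1.5Q, so Q_t = 7.6364. Buyers pay P_b = 36.4545; sellers receive P_s = P_b - 5 = 31.4545.
PS falls from (1/2)(8.5455)(12.8182) = 54.7686 to (1/2)(7.6364)(11.4545) = 43.7355, a change of -11.0331.

-11.03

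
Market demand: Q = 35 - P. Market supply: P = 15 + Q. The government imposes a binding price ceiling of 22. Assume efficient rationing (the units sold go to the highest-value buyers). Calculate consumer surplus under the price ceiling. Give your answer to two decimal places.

Rewriting demand in inverse form: P = 35 - Q.
Free-market equilibrium: 35 - Q = 15 + Q gives Q* = 10, P* = 25.
At the ceiling price 22, quantity supplied is (22 - 15)/1 = 7; supply is the short side, so Q = 7 trades at P = 22.
The demand price at Q = 7 is 28. CS is the trapezoid between demand and 22 over [0, 7]: (1/2)[(35 - 22) + (28 - 22)](7) = 66.5.

66.50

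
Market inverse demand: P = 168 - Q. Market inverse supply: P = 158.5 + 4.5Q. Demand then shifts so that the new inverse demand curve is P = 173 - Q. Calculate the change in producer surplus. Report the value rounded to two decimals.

8.93

Initial equilibrium: Q_0 = 1.7273, P_0 = 166.2727; CS_0 = (1/2)(1.7273)(1.7273) = 1.4917, PS_0 = (1/2)(1.7273)(7.7727) = 6.7128.
New equilibrium: 173 - Q = 158.5 + 4.5Q gives Q_1 = 2.6364, P_1 = 170.3636; CS_1 = 3.4752, PS_1 = 15.6384.
Change in producer surplus = 15.6384 - 6.7128 = 8.9256.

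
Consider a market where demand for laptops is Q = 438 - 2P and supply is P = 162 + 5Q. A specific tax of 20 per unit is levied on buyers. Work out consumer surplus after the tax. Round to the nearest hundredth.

Rewriting demand in inverse form: P = 219 - 0.5Q.
Without the tax, 219 - 0.5Q = 162 + 5Q so Q* = 10.3636 and P* = 213.8182.
With the tax, buyers' net willingness to pay falls by 20: (219 - 20) - 0.5Q = 162 + 5Q, so Q_t = 6.7273. Buyers pay P_b = 215.6364; sellers receive P_s = P_b - 20 = 195.6364.
Consumer surplus is the triangle under demand above P_b: (1/2)(6.7273)(219 - 215.6364) = 11.314.

11.31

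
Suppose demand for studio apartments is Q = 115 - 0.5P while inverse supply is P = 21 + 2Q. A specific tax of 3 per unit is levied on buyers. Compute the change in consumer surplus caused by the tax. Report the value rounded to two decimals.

-77.81

Rewriting demand in inverse form: P = 230 - 2Q.
Without the tax, 230 - 2Q = 21 + 2Q so Q* = 52.25 and P* = 125.5.
With the tax, buyers' net willingness to pay falls by 3: (230 - 3) - 2Q = 21 + 2Q, so Q_t = 51.5. Buyers pay P_b = 127; sellers receive P_s = P_b - 3 = 124.
Consumers lose the trapezoid between P* and P_b out to Q_t plus the triangle from Q_t to Q*: change in CS = 2652.25 - 2730.0625 = -77.8125.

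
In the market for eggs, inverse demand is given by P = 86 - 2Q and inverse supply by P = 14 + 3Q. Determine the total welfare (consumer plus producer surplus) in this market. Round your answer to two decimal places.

518.40

Set 86 - 2Q = 14 + 3Q, which gives 72 = 5Q, so Q* = 14.4 and P* = 86 - 2(14.4) = 57.2.
CS = (1/2)(14.4)(28.8) = 207.36 and PS = (1/2)(14.4)(43.2) = 311.04, so total surplus = 518.4.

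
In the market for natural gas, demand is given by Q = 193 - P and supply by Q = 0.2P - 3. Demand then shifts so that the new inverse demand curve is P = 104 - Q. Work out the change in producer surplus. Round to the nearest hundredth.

-1650.21

Rewriting demand in inverse form: P = 193 - Q.
Rewriting supply in inverse form: P = 15 + 5Q.
Initial equilibrium: Q_0 = 29.6667, P_0 = 163.3333; CS_0 = (1/2)(29.6667)(29.6667) = 440.0556, PS_0 = (1/2)(29.6667)(148.3333) = 2200.2778.
New equilibrium: 104 - Q = 15 + 5Q gives Q_1 = 14.8333, P_1 = 89.1667; CS_1 = 110.0139, PS_1 = 550.0694.
Change in producer surplus = 550.0694 - 2200.2778 = -1650.2083.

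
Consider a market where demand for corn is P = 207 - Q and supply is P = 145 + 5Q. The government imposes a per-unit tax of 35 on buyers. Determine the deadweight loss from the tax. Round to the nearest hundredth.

102.08

Pre-tax equilibrium: 207 - Q = 145 + 5Q gives Q* = 10.3333, P* = 196.6667.
A tax on buyers shifts demand down by 35: (207 - 35) - Q = 145 + 5Q, so Q_t = 4.5. Buyers pay P_b = 202.5; sellers receive P_s = P_b - 35 = 167.5.
Deadweight loss is the triangle between the curves from Q_t to Q*: (1/2)(10.3333 - 4.5)(35) = 102.0833.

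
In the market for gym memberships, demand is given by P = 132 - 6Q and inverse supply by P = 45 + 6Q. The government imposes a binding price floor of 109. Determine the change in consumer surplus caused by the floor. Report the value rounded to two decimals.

-113.60

Free-market equilibrium: 132 - 6Q = 45 + 6Q gives Q* = 7.25, P* = 88.5.
At the floor price 109, quantity demanded is (132 - 109)/6 = 3.8333; demand is the short side, so Q = 3.8333 trades at P = 109.
CS goes from (1/2)(7.25)(43.5) = 157.6875 to 44.0833 (computed as (132 - 109)(3.8333) - (1/2)(6)(3.8333)^2), a change of -113.6042.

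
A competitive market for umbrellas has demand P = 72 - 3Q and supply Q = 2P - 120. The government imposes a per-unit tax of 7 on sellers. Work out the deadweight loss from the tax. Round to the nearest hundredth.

Rewriting supply in inverse form: P = 60 + 0.5Q.
Without the tax, 72 - 3Q = 60 + 0.5Q so Q* = 3.4286 and P* = 61.7143.
With the tax, sellers need 7 more per unit: 72 - 3Q = 60 + 0.5Q + 7, so Q_t = 1.4286. Buyers pay P_b = 67.7143; sellers receive P_s = P_b - 7 = 60.7143.
Deadweight loss is the triangle between the curves from Q_t to Q*: (1/2)(3.4286 - 1.4286)(7) = 7.

7.00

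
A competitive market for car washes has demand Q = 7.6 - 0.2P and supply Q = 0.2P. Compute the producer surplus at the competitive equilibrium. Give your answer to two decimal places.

36.10

Rewriting demand in inverse form: P = 38 - 5Q.
Rewriting supply in inverse form: P = 5Q.
Equilibrium: 38 - 5Q = 5Q, so Q* = 3.8 and P* = 19.
Producer surplus is the triangle above supply below P*: (1/2)(3.8)(19 - 0) = (1/2)(3.8)(19) = 36.1.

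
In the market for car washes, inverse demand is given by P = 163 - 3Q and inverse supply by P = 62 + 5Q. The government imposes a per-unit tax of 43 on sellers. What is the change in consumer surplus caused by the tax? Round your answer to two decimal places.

Without the tax, 163 - 3Q = 62 + 5Q so Q* = 12.625 and P* = 125.125.
With the tax, sellers need 43 more per unit: 163 - 3Q = 62 + 5Q + 43, so Q_t = 7.25. Buyers pay P_b = 141.25; sellers receive P_s = P_b - 43 = 98.25.
Consumers lose the trapezoid between P* and P_b out to Q_t plus the triangle from Q_t to Q*: change in CS = 78.8438 - 239.0859 = -160.2422.

-160.24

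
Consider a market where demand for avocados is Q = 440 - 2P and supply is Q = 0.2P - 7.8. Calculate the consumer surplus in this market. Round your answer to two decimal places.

Rewriting demand in inverse form: P = 220 - 0.5Q.
Rewriting supply in inverse form: P = 39 + 5Q.
Setting demand equal to supply, 181 = 5.5Q, so Q* = 32.9091 and P* = 203.5455.
The demand choke price is 220, so CS = (1/2)(Q*)(220 - P*) = (1/2)(32.9091)(16.4545) = 270.7521.

270.75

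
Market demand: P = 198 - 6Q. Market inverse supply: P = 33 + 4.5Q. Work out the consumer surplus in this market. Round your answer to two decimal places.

740.82

Equilibrium: 198 - 6Q = 33 + 4.5Q, so Q* = 15.7143 and P* = 103.7143.
The demand choke price is 198, so CS = (1/2)(Q*)(198 - P*) = (1/2)(15.7143)(94.2857) = 740.8163.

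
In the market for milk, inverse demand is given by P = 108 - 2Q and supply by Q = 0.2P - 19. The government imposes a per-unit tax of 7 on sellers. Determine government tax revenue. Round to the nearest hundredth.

Rewriting supply in inverse form: P = 95 + 5Q.
Pre-tax equilibrium: 108 - 2Q = 95 + 5Q gives Q* = 1.8571, P* = 104.2857.
A tax on sellers shifts supply up by 7: 108 - 2Q = 95 + 5Q + 7, so Q_t = 0.8571. Buyers pay P_b = 106.2857; sellers receive P_s = P_b - 7 = 99.2857.
Tax revenue = t x Q_t = 7 x 0.8571 = 6.

6.00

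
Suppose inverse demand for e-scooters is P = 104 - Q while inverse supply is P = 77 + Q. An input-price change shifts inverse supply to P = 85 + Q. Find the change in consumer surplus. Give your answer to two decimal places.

-46.00

Initial equilibrium: Q_0 = 13.5, P_0 = 90.5; CS_0 = (1/2)(13.5)(13.5) = 91.125, PS_0 = (1/2)(13.5)(13.5) = 91.125.
New equilibrium: 104 - Q = 85 + Q gives Q_1 = 9.5, P_1 = 94.5; CS_1 = 45.125, PS_1 = 45.125.
Change in consumer surplus = 45.125 - 91.125 = -46.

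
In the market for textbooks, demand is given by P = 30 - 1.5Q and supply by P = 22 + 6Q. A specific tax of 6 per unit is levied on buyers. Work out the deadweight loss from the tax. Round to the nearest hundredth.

Without the tax, 30 - 1.5Q = 22 + 6Q so Q* = 1.0667 and P* = 28.4.
A tax on buyers shifts demand down by 6: (30 - 6) - 1.5Q = 22 + 6Q, so Q_t = 0.2667. Buyers pay P_b = 29.6; sellers receive P_s = P_b - 6 = 23.6.
The welfare triangle lost has base Q* - Q_t = 0.8 and height t = 6, so DWL = (1/2)(0.8)(6) = 2.4.

2.40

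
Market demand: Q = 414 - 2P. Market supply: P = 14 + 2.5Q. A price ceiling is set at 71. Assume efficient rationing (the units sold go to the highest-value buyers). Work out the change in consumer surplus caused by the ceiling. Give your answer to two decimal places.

Rewriting demand in inverse form: P = 207 - 0.5Q.
Without the control, 207 - 0.5Q = 14 + 2.5Q so Q* = 64.3333 and P* = 174.8333.
At P = 71, sellers supply (71 - 14)/2.5 = 22.8 while buyers want more, so the quantity traded is 22.8 at price 71.
CS goes from (1/2)(64.3333)(32.1667) = 1034.6944 to 2970.84 (computed as (207 - 71)(22.8) - (1/2)(0.5)(22.8)^2), a change of 1936.1456.

1936.15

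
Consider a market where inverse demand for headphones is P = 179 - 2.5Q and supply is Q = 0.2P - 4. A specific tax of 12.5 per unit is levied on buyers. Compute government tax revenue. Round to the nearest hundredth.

244.17

Rewriting supply in inverse form: P = 20 + 5Q.
Pre-tax equilibrium: 179 - 2.5Q = 20 + 5Q gives Q* = 21.2, P* = 126.
A tax on buyers shifts demand down by 12.5: (179 - 12.5) - 2.5Q = 20 + 5Q, so Q_t = 19.5333. Buyers pay P_b = 130.1667; sellers receive P_s = P_b - 12.5 = 117.6667.
Tax revenue = t x Q_t = 12.5 x 19.5333 = 244.1667.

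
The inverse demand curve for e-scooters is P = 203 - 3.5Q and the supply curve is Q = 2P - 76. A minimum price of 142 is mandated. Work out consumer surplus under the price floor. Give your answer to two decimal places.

531.57

Rewriting supply in inverse form: P = 38 + 0.5Q.
Without the control, 203 - 3.5Q = 38 + 0.5Q so Q* = 41.25 and P* = 58.625.
At the floor price 142, quantity demanded is (203 - 142)/3.5 = 17.4286; demand is the short side, so Q = 17.4286 trades at P = 142.
CS is the triangle under demand above 142: (1/2)(17.4286)(203 - 142) = 531.5714.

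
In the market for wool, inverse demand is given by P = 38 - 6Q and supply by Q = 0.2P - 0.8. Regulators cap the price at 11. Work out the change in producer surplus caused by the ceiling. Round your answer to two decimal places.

Rewriting supply in inverse form: P = 4 + 5Q.
Without the control, 38 - 6Q = 4 + 5Q so Q* = 3.0909 and P* = 19.4545.
At P = 11, sellers supply (11 - 4)/5 = 1.4 while buyers want more, so the quantity traded is 1.4 at price 11.
PS goes from (1/2)(3.0909)(15.4545) = 23.8843 to 4.9 (computed as (11 - 4)(1.4) - (1/2)(5)(1.4)^2), a change of -18.9843.

-18.98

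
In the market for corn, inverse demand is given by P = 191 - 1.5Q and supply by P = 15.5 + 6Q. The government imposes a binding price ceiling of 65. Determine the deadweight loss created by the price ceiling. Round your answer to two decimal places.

860.71

Without the control, 191 - 1.5Q = 15.5 + 6Q so Q* = 23.4 and P* = 155.9.
At P = 65, sellers supply (65 - 15.5)/6 = 8.25 while buyers want more, so the quantity traded is 8.25 at price 65.
At Q = 8.25 the demand price is 178.625 and the supply price is 65. Deadweight loss is the triangle between the curves from 8.25 to 23.4: (1/2)(178.625 - 65)(23.4 - 8.25) = 860.7094.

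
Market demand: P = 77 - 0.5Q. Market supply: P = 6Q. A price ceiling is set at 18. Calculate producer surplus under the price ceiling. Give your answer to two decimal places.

Free-market equilibrium: 77 - 0.5Q = 6Q gives Q* = 11.8462, P* = 71.0769.
At the ceiling price 18, quantity supplied is (18 - 0)/6 = 3; supply is the short side, so Q = 3 trades at P = 18.
PS is the triangle above supply below 18: (1/2)(3)(18 - 0) = 27.

27.00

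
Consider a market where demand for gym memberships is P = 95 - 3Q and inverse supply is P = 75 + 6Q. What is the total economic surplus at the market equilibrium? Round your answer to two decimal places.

Equilibrium: 95 - 3Q = 75 + 6Q, so Q* = 2.2222 and P* = 88.3333.
CS = (1/2)(2.2222)(6.6667) = 7.4074 and PS = (1/2)(2.2222)(13.3333) = 14.8148, so total surplus = 22.2222.

22.22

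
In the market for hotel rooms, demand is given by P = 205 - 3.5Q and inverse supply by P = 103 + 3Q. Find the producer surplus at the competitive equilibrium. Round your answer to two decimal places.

369.37

Set 205 - 3.5Q = 103 + 3Q, which gives 102 = 6.5Q, so Q* = 15.6923 and P* = 205 - 3.5(15.6923) = 150.0769.
PS is the area between P* and the supply curve from 0 to Q*: (1/2)(15.6923)(47.0769) = 369.3728.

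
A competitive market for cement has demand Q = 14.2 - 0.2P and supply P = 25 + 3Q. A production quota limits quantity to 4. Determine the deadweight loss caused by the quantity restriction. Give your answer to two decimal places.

Rewriting demand in inverse form: P = 71 - 5Q.
Unrestricted equilibrium: Q* = (71 - 25)/(5 + 3) = 5.75.
At Q = 4 the demand price is 71 - 5(4) = 51 and the supply price is 25 + 3(4) = 37.
DWL = (1/2)(gap between curves at 4) x (Q* - 4) = (1/2)(14)(1.75) = 12.25.

12.25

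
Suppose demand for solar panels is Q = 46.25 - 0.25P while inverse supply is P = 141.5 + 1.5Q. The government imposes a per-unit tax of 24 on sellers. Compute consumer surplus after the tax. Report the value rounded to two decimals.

25.14

Rewriting demand in inverse form: P = 185 - 4Q.
Without the tax, 185 - 4Q = 141.5 + 1.5Q so Q* = 7.9091 and P* = 153.3636.
A tax on sellers shifts supply up by 24: 185 - 4Q = 141.5 + 1.5Q + 24, so Q_t = 3.5455. Buyers pay P_b = 170.8182; sellers receive P_s = P_b - 24 = 146.8182.
Consumer surplus is the triangle under demand above P_b: (1/2)(3.5455)(185 - 170.8182) = 25.1405.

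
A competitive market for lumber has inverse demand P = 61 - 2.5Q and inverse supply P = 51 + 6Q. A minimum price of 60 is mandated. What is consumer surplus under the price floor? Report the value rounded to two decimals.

0.20

Free-market equilibrium: 61 - 2.5Q = 51 + 6Q gives Q* = 1.1765, P* = 58.0588.
At P = 60, buyers demand (61 - 60)/2.5 = 0.4 while sellers would supply more, so the quantity traded is 0.4 at price 60.
CS is the triangle under demand above 60: (1/2)(0.4)(61 - 60) = 0.2.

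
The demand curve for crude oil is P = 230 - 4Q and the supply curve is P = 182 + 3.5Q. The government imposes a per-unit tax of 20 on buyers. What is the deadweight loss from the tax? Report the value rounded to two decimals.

Pre-tax equilibrium: 230 - 4Q = 182 + 3.5Q gives Q* = 6.4, P* = 204.4.
With the tax, buyers' net willingness to pay falls by 20: (230 - 20) - 4Q = 182 + 3.5Q, so Q_t = 3.7333. Buyers pay P_b = 215.0667; sellers receive P_s = P_b - 20 = 195.0667.
The welfare triangle lost has base Q* - Q_t = 2.6667 and height t = 20, so DWL = (1/2)(2.6667)(20) = 26.6667.

26.67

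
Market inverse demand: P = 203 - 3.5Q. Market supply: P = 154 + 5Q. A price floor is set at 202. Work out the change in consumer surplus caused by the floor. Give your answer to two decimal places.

-58.01

Free-market equilibrium: 203 - 3.5Q = 154 + 5Q gives Q* = 5.7647, P* = 182.8235.
At P = 202, buyers demand (203 - 202)/3.5 = 0.2857 while sellers would supply more, so the quantity traded is 0.2857 at price 202.
CS goes from (1/2)(5.7647)(20.1765) = 58.1557 to 0.1429 (computed as (203 - 202)(0.2857) - (1/2)(3.5)(0.2857)^2), a change of -58.0129.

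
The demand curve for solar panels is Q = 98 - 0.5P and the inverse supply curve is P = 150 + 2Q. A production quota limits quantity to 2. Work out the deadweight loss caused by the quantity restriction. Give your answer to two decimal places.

180.50

Rewriting demand in inverse form: P = 196 - 2Q.
Without the quota, 196 - 2Q = 150 + 2Q gives Q* = 11.5.
At Q = 2 the demand price is 196 - 2(2) = 192 and the supply price is 150 + 2(2) = 154.
Deadweight loss is the triangle between the curves from 2 to 11.5: (1/2)(192 - 154)(11.5 - 2) = 180.5.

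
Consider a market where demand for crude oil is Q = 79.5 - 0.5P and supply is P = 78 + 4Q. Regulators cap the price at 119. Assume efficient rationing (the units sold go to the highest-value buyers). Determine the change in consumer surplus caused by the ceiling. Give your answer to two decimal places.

122.69

Rewriting demand in inverse form: P = 159 - 2Q.
Free-market equilibrium: 159 - 2Q = 78 + 4Q gives Q* = 13.5, P* = 132.
At P = 119, sellers supply (119 - 78)/4 = 10.25 while buyers want more, so the quantity traded is 10.25 at price 119.
CS goes from (1/2)(13.5)(27) = 182.25 to 304.9375 (computed as (159 - 119)(10.25) - (1/2)(2)(10.25)^2), a change of 122.6875.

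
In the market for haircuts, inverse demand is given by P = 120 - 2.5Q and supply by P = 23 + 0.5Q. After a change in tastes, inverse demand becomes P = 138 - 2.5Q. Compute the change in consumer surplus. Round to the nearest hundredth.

Initial equilibrium: Q_0 = 32.3333, P_0 = 39.1667; CS_0 = (1/2)(32.3333)(80.8333) = 1306.8056, PS_0 = (1/2)(32.3333)(16.1667) = 261.3611.
New equilibrium: 138 - 2.5Q = 23 + 0.5Q gives Q_1 = 38.3333, P_1 = 42.1667; CS_1 = 1836.8056, PS_1 = 367.3611.
Change in consumer surplus = 1836.8056 - 1306.8056 = 530.

530.00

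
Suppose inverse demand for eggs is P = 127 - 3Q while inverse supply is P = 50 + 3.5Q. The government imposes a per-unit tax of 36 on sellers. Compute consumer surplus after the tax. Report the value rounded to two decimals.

59.68

Without the tax, 127 - 3Q = 50 + 3.5Q so Q* = 11.8462 and P* = 91.4615.
With the tax, sellers need 36 more per unit: 127 - 3Q = 50 + 3.5Q + 36, so Q_t = 6.3077. Buyers pay P_b = 108.0769; sellers receive P_s = P_b - 36 = 72.0769.
Consumer surplus is the triangle under demand above P_b: (1/2)(6.3077)(127 - 108.0769) = 59.6805.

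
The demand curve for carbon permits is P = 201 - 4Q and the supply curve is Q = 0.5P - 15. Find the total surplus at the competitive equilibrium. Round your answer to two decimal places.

Rewriting supply in inverse form: P = 30 + 2Q.
Equilibrium: 201 - 4Q = 30 + 2Q, so Q* = 28.5 and P* = 87.
CS = (1/2)(28.5)(114) = 1624.5 and PS = (1/2)(28.5)(57) = 812.25, so total surplus = 2436.75.

2436.75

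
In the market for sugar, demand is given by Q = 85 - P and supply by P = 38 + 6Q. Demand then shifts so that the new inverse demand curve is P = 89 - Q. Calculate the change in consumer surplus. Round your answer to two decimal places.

Rewriting demand in inverse form: P = 85 - Q.
Initial equilibrium: Q_0 = 6.7143, P_0 = 78.2857; CS_0 = (1/2)(6.7143)(6.7143) = 22.5408, PS_0 = (1/2)(6.7143)(40.2857) = 135.2449.
New equilibrium: 89 - Q = 38 + 6Q gives Q_1 = 7.2857, P_1 = 81.7143; CS_1 = 26.5408, PS_1 = 159.2449.
Change in consumer surplus = 26.5408 - 22.5408 = 4.

4.00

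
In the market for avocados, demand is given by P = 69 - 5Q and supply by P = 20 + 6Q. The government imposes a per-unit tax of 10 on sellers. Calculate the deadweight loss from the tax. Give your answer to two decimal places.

Pre-tax equilibrium: 69 - 5Q = 20 + 6Q gives Q* = 4.4545, P* = 46.7273.
A tax on sellers shifts supply up by 10: 69 - 5Q = 20 + 6Q + 10, so Q_t = 3.5455. Buyers pay P_b = 51.2727; sellers receive P_s = P_b - 10 = 41.2727.
The welfare triangle lost has base Q* - Q_t = 0.9091 and height t = 10, so DWL = (1/2)(0.9091)(10) = 4.5455.

4.55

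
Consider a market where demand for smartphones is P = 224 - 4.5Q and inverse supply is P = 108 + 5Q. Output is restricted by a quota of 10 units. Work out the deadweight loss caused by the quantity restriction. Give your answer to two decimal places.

23.21

Unrestricted equilibrium: Q* = (224 - 108)/(4.5 + 5) = 12.2105.
At Q = 10 the demand price is 224 - 4.5(10) = 179 and the supply price is 108 + 5(10) = 158.
Deadweight loss is the triangle between the curves from 10 to 12.2105: (1/2)(179 - 158)(12.2105 - 10) = 23.2105.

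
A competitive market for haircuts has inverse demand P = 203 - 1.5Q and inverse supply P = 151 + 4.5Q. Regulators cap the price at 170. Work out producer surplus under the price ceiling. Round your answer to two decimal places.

40.11

Free-market equilibrium: 203 - 1.5Q = 151 + 4.5Q gives Q* = 8.6667, P* = 190.
At P = 170, sellers supply (170 - 151)/4.5 = 4.2222 while buyers want more, so the quantity traded is 4.2222 at price 170.
PS is the triangle above supply below 170: (1/2)(4.2222)(170 - 151) = 40.1111.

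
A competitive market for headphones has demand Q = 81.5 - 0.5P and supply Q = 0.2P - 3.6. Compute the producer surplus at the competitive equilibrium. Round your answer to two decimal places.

Rewriting demand in inverse form: P = 163 - 2Q.
Rewriting supply in inverse form: P = 18 + 5Q.
Equilibrium: 163 - 2Q = 18 + 5Q, so Q* = 20.7143 and P* = 121.5714.
Producer surplus is the triangle above supply below P*: (1/2)(20.7143)(121.5714 - 18) = (1/2)(20.7143)(103.5714) = 1072.7041.

1072.70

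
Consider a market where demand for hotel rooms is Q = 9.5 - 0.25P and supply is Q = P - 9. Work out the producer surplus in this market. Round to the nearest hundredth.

16.82

Rewriting demand in inverse form: P = 38 - 4Q.
Rewriting supply in inverse form: P = 9 + Q.
Setting demand equal to supply, 29 = 5Q, so Q* = 5.8 and P* = 14.8.
The supply curve's price intercept is 9, so PS = (1/2)(Q*)(P* - 9) = (1/2)(5.8)(5.8) = 16.82.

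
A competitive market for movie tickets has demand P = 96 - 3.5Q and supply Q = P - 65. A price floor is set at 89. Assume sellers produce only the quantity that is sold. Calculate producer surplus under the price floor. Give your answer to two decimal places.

Rewriting supply in inverse form: P = 65 + Q.
Free-market equilibrium: 96 - 3.5Q = 65 + Q gives Q* = 6.8889, P* = 71.8889.
At P = 89, buyers demand (96 - 89)/3.5 = 2 while sellers would supply more, so the quantity traded is 2 at price 89.
The supply price at Q = 2 is 67. PS is the trapezoid between 89 and supply over [0, 2]: (1/2)[(89 - 65) + (89 - 67)](2) = 46.

46.00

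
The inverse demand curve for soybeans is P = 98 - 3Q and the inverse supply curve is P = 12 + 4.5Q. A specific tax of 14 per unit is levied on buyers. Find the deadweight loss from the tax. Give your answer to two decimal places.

Pre-tax equilibrium: 98 - 3Q = 12 + 4.5Q gives Q* = 11.4667, P* = 63.6.
A tax on buyers shifts demand down by 14: (98 - 14) - 3Q = 12 + 4.5Q, so Q_t = 9.6. Buyers pay P_b = 69.2; sellers receive P_s = P_b - 14 = 55.2.
Deadweight loss is the triangle between the curves from Q_t to Q*: (1/2)(11.4667 - 9.6)(14) = 13.0667.

13.07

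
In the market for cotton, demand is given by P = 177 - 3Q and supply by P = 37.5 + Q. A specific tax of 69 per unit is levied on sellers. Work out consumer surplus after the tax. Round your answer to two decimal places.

465.96

Without the tax, 177 - 3Q = 37.5 + Q so Q* = 34.875 and P* = 72.375.
With the tax, sellers need 69 more per unit: 177 - 3Q = 37.5 + Q + 69, so Q_t = 17.625. Buyers pay P_b = 124.125; sellers receive P_s = P_b - 69 = 55.125.
Consumer surplus is the triangle under demand above P_b: (1/2)(17.625)(177 - 124.125) = 465.9609.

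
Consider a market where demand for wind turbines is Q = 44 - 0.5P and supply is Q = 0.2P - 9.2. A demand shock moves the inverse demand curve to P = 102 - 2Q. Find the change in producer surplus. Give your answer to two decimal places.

70.00

Rewriting demand in inverse form: P = 88 - 2Q.
Rewriting supply in inverse form: P = 46 + 5Q.
Initial equilibrium: Q_0 = 6, P_0 = 76; CS_0 = (1/2)(6)(12) = 36, PS_0 = (1/2)(6)(30) = 90.
New equilibrium: 102 - 2Q = 46 + 5Q gives Q_1 = 8, P_1 = 86; CS_1 = 64, PS_1 = 160.
Change in producer surplus = 160 - 90 = 70.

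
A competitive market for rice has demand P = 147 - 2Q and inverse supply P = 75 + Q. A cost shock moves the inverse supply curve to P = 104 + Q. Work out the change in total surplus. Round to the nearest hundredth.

Initial equilibrium: Q_0 = 24, P_0 = 99; CS_0 = (1/2)(24)(48) = 576, PS_0 = (1/2)(24)(24) = 288.
New equilibrium: 147 - 2Q = 104 + Q gives Q_1 = 14.3333, P_1 = 118.3333; CS_1 = 205.4444, PS_1 = 102.7222.
Change in total surplus = (205.4444 + 102.7222) - (576 + 288) = -555.8333.

-555.83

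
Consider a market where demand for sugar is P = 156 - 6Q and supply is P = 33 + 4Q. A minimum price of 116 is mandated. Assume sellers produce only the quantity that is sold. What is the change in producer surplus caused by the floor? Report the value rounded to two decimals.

161.86

Free-market equilibrium: 156 - 6Q = 33 + 4Q gives Q* = 12.3, P* = 82.2.
At P = 116, buyers demand (156 - 116)/6 = 6.6667 while sellers would supply more, so the quantity traded is 6.6667 at price 116.
PS goes from (1/2)(12.3)(49.2) = 302.58 to 464.4444 (computed as (116 - 33)(6.6667) - (1/2)(4)(6.6667)^2), a change of 161.8644.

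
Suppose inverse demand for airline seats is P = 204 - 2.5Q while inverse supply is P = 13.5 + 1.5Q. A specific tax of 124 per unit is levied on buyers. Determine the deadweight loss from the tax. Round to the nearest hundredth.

Without the tax, 204 - 2.5Q = 13.5 + 1.5Q so Q* = 47.625 and P* = 84.9375.
A tax on buyers shifts demand down by 124: (204 - 124) - 2.5Q = 13.5 + 1.5Q, so Q_t = 16.625. Buyers pay P_b = 162.4375; sellers receive P_s = P_b - 124 = 38.4375.
Deadweight loss is the triangle between the curves from Q_t to Q*: (1/2)(47.625 - 16.625)(124) = 1922.

1922.00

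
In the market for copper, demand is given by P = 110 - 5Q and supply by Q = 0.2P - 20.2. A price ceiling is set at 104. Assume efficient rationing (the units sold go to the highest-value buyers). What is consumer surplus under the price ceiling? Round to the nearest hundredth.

Rewriting supply in inverse form: P = 101 + 5Q.
Free-market equilibrium: 110 - 5Q = 101 + 5Q gives Q* = 0.9, P* = 105.5.
At P = 104, sellers supply (104 - 101)/5 = 0.6 while buyers want more, so the quantity traded is 0.6 at price 104.
The demand price at Q = 0.6 is 107. CS is the trapezoid between demand and 104 over [0, 0.6]: (1/2)[(110 - 104) + (107 - 104)](0.6) = 2.7.

2.70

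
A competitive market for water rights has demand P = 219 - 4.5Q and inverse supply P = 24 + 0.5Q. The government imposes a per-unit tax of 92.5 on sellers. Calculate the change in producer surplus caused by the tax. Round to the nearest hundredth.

Without the tax, 219 - 4.5Q = 24 + 0.5Q so Q* = 39 and P* = 43.5.
With the tax, sellers need 92.5 more per unit: 219 - 4.5Q = 24 + 0.5Q + 92.5, so Q_t = 20.5. Buyers pay P_b = 126.75; sellers receive P_s = P_b - 92.5 = 34.25.
Producers lose the trapezoid between P_s and P* out to Q_t plus the triangle from Q_t to Q*: change in PS = 105.0625 - 380.25 = -275.1875.

-275.19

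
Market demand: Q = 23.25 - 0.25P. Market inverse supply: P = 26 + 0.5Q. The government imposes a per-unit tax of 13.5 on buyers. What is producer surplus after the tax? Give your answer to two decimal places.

Rewriting demand in inverse form: P = 93 - 4Q.
Without the tax, 93 - 4Q = 26 + 0.5Q so Q* = 14.8889 and P* = 33.4444.
With the tax, buyers' net willingness to pay falls by 13.5: (93 - 13.5) - 4Q = 26 + 0.5Q, so Q_t = 11.8889. Buyers pay P_b = 45.4444; sellers receive P_s = P_b - 13.5 = 31.9444.
Producer surplus is the triangle above supply below P_s: (1/2)(11.8889)(31.9444 - 26) = 35.3364.

35.34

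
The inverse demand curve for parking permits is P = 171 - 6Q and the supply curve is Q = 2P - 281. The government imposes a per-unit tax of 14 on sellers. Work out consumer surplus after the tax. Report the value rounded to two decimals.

Rewriting supply in inverse form: P = 140.5 + 0.5Q.
Pre-tax equilibrium: 171 - 6Q = 140.5 + 0.5Q gives Q* = 4.6923, P* = 142.8462.
With the tax, sellers need 14 more per unit: 171 - 6Q = 140.5 + 0.5Q + 14, so Q_t = 2.5385. Buyers pay P_b = 155.7692; sellers receive P_s = P_b - 14 = 141.7692.
CS = (1/2)(Q_t)(171 - P_b) = (1/2)(2.5385)(15.2308) = 19.3314.

19.33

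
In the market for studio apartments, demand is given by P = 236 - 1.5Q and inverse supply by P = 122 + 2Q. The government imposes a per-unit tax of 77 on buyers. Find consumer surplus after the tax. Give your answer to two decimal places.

Pre-tax equilibrium: 236 - 1.5Q = 122 + 2Q gives Q* = 32.5714, P* = 187.1429.
A tax on buyers shifts demand down by 77: (236 - 77) - 1.5Q = 122 + 2Q, so Q_t = 10.5714. Buyers pay P_b = 220.1429; sellers receive P_s = P_b - 77 = 143.1429.
CS = (1/2)(Q_t)(236 - P_b) = (1/2)(10.5714)(15.8571) = 83.8163.

83.82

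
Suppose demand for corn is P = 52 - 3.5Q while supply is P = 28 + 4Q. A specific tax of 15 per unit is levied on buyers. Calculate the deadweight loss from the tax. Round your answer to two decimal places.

15.00

Without the tax, 52 - 3.5Q = 28 + 4Q so Q* = 3.2 and P* = 40.8.
A tax on buyers shifts demand down by 15: (52 - 15) - 3.5Q = 28 + 4Q, so Q_t = 1.2. Buyers pay P_b = 47.8; sellers receive P_s = P_b - 15 = 32.8.
The welfare triangle lost has base Q* - Q_t = 2 and height t = 15, so DWL = (1/2)(2)(15) = 15.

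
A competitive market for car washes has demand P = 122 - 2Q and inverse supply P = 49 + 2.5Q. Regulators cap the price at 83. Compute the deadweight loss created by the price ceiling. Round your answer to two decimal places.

15.47

Free-market equilibrium: 122 - 2Q = 49 + 2.5Q gives Q* = 16.2222, P* = 89.5556.
At the ceiling price 83, quantity supplied is (83 - 49)/2.5 = 13.6; supply is the short side, so Q = 13.6 trades at P = 83.
The lost-trades triangle has base Q* - 13.6 = 2.6222 and height equal to the gap between the curves at Q = 13.6, which is 94.8 - 83 = 11.8. DWL = (1/2)(2.6222)(11.8) = 15.4711.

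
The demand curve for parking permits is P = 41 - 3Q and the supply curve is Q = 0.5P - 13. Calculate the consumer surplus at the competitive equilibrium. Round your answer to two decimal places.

Rewriting supply in inverse form: P = 26 + 2Q.
Set 41 - 3Q = 26 + 2Q, which gives 15 = 5Q, so Q* = 3 and P* = 41 - 3(3) = 32.
Consumer surplus is the triangle under demand above P*: (1/2)(3)(41 - 32) = (1/2)(3)(9) = 13.5.

13.50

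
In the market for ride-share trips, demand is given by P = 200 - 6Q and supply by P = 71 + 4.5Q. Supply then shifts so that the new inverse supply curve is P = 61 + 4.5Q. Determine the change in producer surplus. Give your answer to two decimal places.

Initial equilibrium: Q_0 = 12.2857, P_0 = 126.2857; CS_0 = (1/2)(12.2857)(73.7143) = 452.8163, PS_0 = (1/2)(12.2857)(55.2857) = 339.6122.
New equilibrium: 200 - 6Q = 61 + 4.5Q gives Q_1 = 13.2381, P_1 = 120.5714; CS_1 = 525.7415, PS_1 = 394.3061.
Change in producer surplus = 394.3061 - 339.6122 = 54.6939.

54.69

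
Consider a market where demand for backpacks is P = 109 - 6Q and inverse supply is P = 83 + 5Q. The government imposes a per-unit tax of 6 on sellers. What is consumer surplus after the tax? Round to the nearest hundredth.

Without the tax, 109 - 6Q = 83 + 5Q so Q* = 2.3636 and P* = 94.8182.
A tax on sellers shifts supply up by 6: 109 - 6Q = 83 + 5Q + 6, so Q_t = 1.8182. Buyers pay P_b = 98.0909; sellers receive P_s = P_b - 6 = 92.0909.
CS = (1/2)(Q_t)(109 - P_b) = (1/2)(1.8182)(10.9091) = 9.9174.

9.92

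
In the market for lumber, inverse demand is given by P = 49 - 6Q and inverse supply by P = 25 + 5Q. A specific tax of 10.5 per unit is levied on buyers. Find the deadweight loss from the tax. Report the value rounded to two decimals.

Pre-tax equilibrium: 49 - 6Q = 25 + 5Q gives Q* = 2.1818, P* = 35.9091.
A tax on buyers shifts demand down by 10.5: (49 - 10.5) - 6Q = 25 + 5Q, so Q_t = 1.2273. Buyers pay P_b = 41.6364; sellers receive P_s = P_b - 10.5 = 31.1364.
The welfare triangle lost has base Q* - Q_t = 0.9545 and height t = 10.5, so DWL = (1/2)(0.9545)(10.5) = 5.0114.

5.01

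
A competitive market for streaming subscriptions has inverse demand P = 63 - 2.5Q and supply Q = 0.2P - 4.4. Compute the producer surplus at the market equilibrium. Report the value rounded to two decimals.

Rewriting supply in inverse form: P = 22 + 5Q.
Setting demand equal to supply, 41 = 7.5Q, so Q* = 5.4667 and P* = 49.3333.
Producer surplus is the triangle above supply below P*: (1/2)(5.4667)(49.3333 - 22) = (1/2)(5.4667)(27.3333) = 74.7111.

74.71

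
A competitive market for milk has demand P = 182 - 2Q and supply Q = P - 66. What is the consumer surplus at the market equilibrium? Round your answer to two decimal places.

Rewriting supply in inverse form: P = 66 + Q.
Set 182 - 2Q = 66 + Q, which gives 116 = 3Q, so Q* = 38.6667 and P* = 182 - 2(38.6667) = 104.6667.
Consumer surplus is the triangle under demand above P*: (1/2)(38.6667)(182 - 104.6667) = (1/2)(38.6667)(77.3333) = 1495.1111.

1495.11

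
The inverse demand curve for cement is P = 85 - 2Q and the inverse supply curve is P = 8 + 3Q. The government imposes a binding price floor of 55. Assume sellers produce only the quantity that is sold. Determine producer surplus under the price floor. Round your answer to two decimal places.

367.50

Without the control, 85 - 2Q = 8 + 3Q so Q* = 15.4 and P* = 54.2.
At the floor price 55, quantity demanded is (85 - 55)/2 = 15; demand is the short side, so Q = 15 trades at P = 55.
The supply price at Q = 15 is 53. PS is the trapezoid between 55 and supply over [0, 15]: (1/2)[(55 - 8) + (55 - 53)](15) = 367.5.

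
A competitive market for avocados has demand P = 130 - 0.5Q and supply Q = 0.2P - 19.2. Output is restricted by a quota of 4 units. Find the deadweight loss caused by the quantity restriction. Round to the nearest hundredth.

13.09

Rewriting supply in inverse form: P = 96 + 5Q.
Without the quota, 130 - 0.5Q = 96 + 5Q gives Q* = 6.1818.
At Q = 4 the demand price is 130 - 0.5(4) = 128 and the supply price is 96 + 5(4) = 116.
DWL = (1/2)(gap between curves at 4) x (Q* - 4) = (1/2)(12)(2.1818) = 13.0909.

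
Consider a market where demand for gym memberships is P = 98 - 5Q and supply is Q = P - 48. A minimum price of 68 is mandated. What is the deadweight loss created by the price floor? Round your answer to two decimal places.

16.33

Rewriting supply in inverse form: P = 48 + Q.
Without the control, 98 - 5Q = 48 + Q so Q* = 8.3333 and P* = 56.3333.
At the floor price 68, quantity demanded is (98 - 68)/5 = 6; demand is the short side, so Q = 6 trades at P = 68.
The lost-trades triangle has base Q* - 6 = 2.3333 and height equal to the gap between the curves at Q = 6, which is 68 - 54 = 14. DWL = (1/2)(2.3333)(14) = 16.3333.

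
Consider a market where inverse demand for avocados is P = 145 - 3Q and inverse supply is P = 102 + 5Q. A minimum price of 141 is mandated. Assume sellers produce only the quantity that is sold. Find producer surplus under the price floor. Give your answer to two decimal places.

47.56

Free-market equilibrium: 145 - 3Q = 102 + 5Q gives Q* = 5.375, P* = 128.875.
At P = 141, buyers demand (145 - 141)/3 = 1.3333 while sellers would supply more, so the quantity traded is 1.3333 at price 141.
The supply price at Q = 1.3333 is 108.6667. PS is the trapezoid between 141 and supply over [0, 1.3333]: (1/2)[(141 - 102) + (141 - 108.6667)](1.3333) = 47.5556.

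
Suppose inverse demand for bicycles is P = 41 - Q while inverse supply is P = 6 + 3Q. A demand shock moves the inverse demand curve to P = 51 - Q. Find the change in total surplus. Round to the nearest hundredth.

Initial equilibrium: Q_0 = 8.75, P_0 = 32.25; CS_0 = (1/2)(8.75)(8.75) = 38.2812, PS_0 = (1/2)(8.75)(26.25) = 114.8438.
New equilibrium: 51 - Q = 6 + 3Q gives Q_1 = 11.25, P_1 = 39.75; CS_1 = 63.2812, PS_1 = 189.8438.
Change in total surplus = (63.2812 + 189.8438) - (38.2812 + 114.8438) = 100.

100.00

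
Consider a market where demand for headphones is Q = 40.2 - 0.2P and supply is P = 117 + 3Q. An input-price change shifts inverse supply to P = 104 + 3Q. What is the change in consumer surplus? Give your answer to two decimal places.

91.91

Rewriting demand in inverse form: P = 201 - 5Q.
Initial equilibrium: Q_0 = 10.5, P_0 = 148.5; CS_0 = (1/2)(10.5)(52.5) = 275.625, PS_0 = (1/2)(10.5)(31.5) = 165.375.
New equilibrium: 201 - 5Q = 104 + 3Q gives Q_1 = 12.125, P_1 = 140.375; CS_1 = 367.5391, PS_1 = 220.5234.
Change in consumer surplus = 367.5391 - 275.625 = 91.9141.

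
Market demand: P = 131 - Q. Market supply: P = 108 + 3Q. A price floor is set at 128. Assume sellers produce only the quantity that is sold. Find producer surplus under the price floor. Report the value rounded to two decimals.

Free-market equilibrium: 131 - Q = 108 + 3Q gives Q* = 5.75, P* = 125.25.
At the floor price 128, quantity demanded is (131 - 128)/1 = 3; demand is the short side, so Q = 3 trades at P = 128.
The supply price at Q = 3 is 117. PS is the trapezoid between 128 and supply over [0, 3]: (1/2)[(128 - 108) + (128 - 117)](3) = 46.5.

46.50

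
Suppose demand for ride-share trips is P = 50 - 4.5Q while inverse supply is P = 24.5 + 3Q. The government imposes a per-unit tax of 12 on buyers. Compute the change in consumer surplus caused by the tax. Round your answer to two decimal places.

Without the tax, 50 - 4.5Q = 24.5 + 3Q so Q* = 3.4 and P* = 34.7.
With the tax, buyers' net willingness to pay falls by 12: (50 - 12) - 4.5Q = 24.5 + 3Q, so Q_t = 1.8. Buyers pay P_b = 41.9; sellers receive P_s = P_b - 12 = 29.9.
Consumers lose the trapezoid between P* and P_b out to Q_t plus the triangle from Q_t to Q*: change in CS = 7.29 - 26.01 = -18.72.

-18.72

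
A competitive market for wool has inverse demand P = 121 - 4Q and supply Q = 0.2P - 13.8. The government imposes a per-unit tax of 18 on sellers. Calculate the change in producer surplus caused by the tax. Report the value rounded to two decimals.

-47.78

Rewriting supply in inverse form: P = 69 + 5Q.
Without the tax, 121 - 4Q = 69 + 5Q so Q* = 5.7778 and P* = 97.8889.
With the tax, sellers need 18 more per unit: 121 - 4Q = 69 + 5Q + 18, so Q_t = 3.7778. Buyers pay P_b = 105.8889; sellers receive P_s = P_b - 18 = 87.8889.
Producers lose the trapezoid between P_s and P* out to Q_t plus the triangle from Q_t to Q*: change in PS = 35.679 - 83.4568 = -47.7778.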